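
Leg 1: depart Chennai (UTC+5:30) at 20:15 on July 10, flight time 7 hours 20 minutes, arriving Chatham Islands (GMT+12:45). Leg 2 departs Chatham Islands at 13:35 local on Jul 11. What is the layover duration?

Convert departure to UTC: 20:15 − 5:30 = 14:45 UTC on Jul 10.
Add 7 hours and 20 minutes flight time → 22:05 UTC.
Chatham Islands is UTC+12:45, so local arrival = 22:05 + 12:45 = 10:50 on Jul 11.
Layover = 13:35 − 10:50 = 2 hours 45 minutes.

2 hours 45 minutes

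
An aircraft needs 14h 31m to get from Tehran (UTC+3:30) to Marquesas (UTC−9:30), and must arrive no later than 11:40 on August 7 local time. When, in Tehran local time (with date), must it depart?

10:09 on August 7

Target arrival in UTC: 11:40 + 9:30 = 21:10 on Aug 7.
Subtract 14 hours and 31 minutes → departure 06:39 UTC on Aug 7.
Tehran is UTC+3:30: 06:39 + 3:30 = 10:09 on Aug 7.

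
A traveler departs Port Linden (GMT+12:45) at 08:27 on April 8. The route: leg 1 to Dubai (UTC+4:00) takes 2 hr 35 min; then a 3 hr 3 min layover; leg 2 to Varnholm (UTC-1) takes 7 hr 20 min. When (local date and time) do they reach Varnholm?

07:40 on April 8

Convert departure to UTC: 08:27 − 12:45 = 19:42 UTC on Apr 7.
Add 2 hours 35 minutes leg 1 → 22:17 UTC.
Add 3 hours 3 minutes layover in Dubai → 01:20 UTC (Apr 8).
Add 7 hours 20 minutes leg 2 → 08:40 UTC.
Varnholm is UTC−1:00, so local arrival = 08:40 − 1:00 = 07:40 on Apr 8.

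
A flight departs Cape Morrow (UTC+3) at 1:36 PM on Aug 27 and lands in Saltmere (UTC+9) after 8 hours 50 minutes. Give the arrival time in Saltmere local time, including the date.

Convert departure to UTC: 1:36 PM − 3:00 = 10:36 AM UTC on Aug 27.
Add 8 hours and 50 minutes travel time → 7:26 PM UTC.
Saltmere is UTC+9:00, so local arrival = 7:26 PM + 9:00 = 4:26 AM on Aug 28.

4:26 AM on Aug 28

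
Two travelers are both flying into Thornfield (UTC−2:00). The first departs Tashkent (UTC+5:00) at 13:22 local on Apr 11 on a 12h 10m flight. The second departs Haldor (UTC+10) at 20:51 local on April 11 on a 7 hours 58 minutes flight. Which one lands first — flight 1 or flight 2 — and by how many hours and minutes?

the second, by 1 hour 43 minutes

Flight 1 in UTC: 13:22 − 5:00 = 08:22 on Apr 11.
+12 hours and 10 minutes → arrive 20:32 UTC on Apr 11.
Flight 2 in UTC: 20:51 − 10:00 = 10:51 on Apr 11.
+7 hours and 58 minutes → arrive 18:49 UTC on Apr 11.
Flight 2 lands earlier by 1 hour 43 minutes.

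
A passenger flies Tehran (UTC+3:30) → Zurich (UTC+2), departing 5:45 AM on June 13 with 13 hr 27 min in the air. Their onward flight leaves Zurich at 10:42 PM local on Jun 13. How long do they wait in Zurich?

Convert departure to UTC: 5:45 AM − 3:30 = 2:15 AM UTC on Jun 13.
Add 13 hours and 27 minutes flight time → 3:42 PM UTC.
Zurich is UTC+2:00, so local arrival = 3:42 PM + 2:00 = 5:42 PM on Jun 13.
Layover = 10:42 PM − 5:42 PM = 5 hours.

5 hours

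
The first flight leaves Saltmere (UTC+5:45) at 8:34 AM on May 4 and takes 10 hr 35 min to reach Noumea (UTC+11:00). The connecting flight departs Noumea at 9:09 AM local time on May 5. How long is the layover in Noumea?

Convert departure to UTC: 8:34 AM − 5:45 = 2:49 AM UTC on May 4.
Add 10 hours and 35 minutes flight time → 1:24 PM UTC.
Noumea is UTC+11:00, so local arrival = 1:24 PM + 11:00 = 12:24 AM on May 5.
Layover = 9:09 AM − 12:24 AM = 8 hours 45 minutes.

8 hours 45 minutes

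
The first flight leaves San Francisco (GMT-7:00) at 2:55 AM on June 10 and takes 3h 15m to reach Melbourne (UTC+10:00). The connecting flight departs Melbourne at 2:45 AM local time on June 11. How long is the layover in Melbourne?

Convert departure to UTC: 2:55 AM + 7:00 = 9:55 AM UTC on Jun 10.
Add 3 hours 15 minutes flight time → 1:10 PM UTC.
Melbourne is UTC+10:00, so local arrival = 1:10 PM + 10:00 = 11:10 PM on Jun 10.
Layover = 2:45 AM − 11:10 PM (+1 day) = 3 hours 35 minutes.

3 hours 35 minutes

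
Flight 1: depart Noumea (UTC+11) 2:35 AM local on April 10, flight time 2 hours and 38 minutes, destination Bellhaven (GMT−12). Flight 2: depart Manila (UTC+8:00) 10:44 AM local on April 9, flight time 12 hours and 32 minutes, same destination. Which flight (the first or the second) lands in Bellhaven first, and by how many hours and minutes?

the second, by 2 hours 57 minutes

Flight 1 in UTC: 2:35 AM − 11:00 = 3:35 PM on Apr 9.
+2 hours 38 minutes → arrive 6:13 PM UTC on Apr 9.
Flight 2 in UTC: 10:44 AM − 8:00 = 2:44 AM on Apr 9.
+12 hours and 32 minutes → arrive 3:16 PM UTC on Apr 9.
Flight 2 lands earlier by 2 hours 57 minutes.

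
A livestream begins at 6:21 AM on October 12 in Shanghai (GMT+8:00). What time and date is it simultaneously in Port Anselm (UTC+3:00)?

1:21 AM on October 12

Port Anselm is 5:00 behind Shanghai.
Shift by the zone difference: 6:21 AM − 5:00 = 1:21 AM on Oct 12 in Port Anselm.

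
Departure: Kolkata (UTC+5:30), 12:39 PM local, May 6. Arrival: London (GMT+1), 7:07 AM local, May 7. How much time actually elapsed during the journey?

Departure in UTC: 12:39 PM − 5:30 = 7:09 AM on May 6.
Arrival in UTC: 7:07 AM − 1:00 = 6:07 AM on May 7.
Elapsed = 6:07 AM − 7:09 AM (+1 day) = 22 hours 58 minutes.

22 hours 58 minutes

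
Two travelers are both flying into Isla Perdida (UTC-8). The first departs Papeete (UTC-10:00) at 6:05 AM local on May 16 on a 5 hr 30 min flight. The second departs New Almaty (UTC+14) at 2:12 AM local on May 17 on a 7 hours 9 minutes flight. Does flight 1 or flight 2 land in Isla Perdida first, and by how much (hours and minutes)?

Flight 1 in UTC: 6:05 AM + 10:00 = 4:05 PM on May 16.
+5 hours and 30 minutes → arrive 9:35 PM UTC on May 16.
Flight 2 in UTC: 2:12 AM − 14:00 = 12:12 PM on May 16.
+7 hours and 9 minutes → arrive 7:21 PM UTC on May 16.
Flight 2 lands earlier by 2 hours 14 minutes.

the second, by 2 hours 14 minutes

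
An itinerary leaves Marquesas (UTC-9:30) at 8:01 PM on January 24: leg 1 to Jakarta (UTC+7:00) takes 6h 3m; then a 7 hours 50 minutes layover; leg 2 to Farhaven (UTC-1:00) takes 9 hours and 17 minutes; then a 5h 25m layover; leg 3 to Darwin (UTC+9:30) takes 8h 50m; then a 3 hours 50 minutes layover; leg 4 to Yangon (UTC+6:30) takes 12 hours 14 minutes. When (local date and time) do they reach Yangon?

Convert departure to UTC: 8:01 PM + 9:30 = 5:31 AM UTC on Jan 25.
Add 6 hours 3 minutes leg 1 → 11:34 AM UTC.
Add 7 hours 50 minutes layover in Jakarta → 7:24 PM UTC.
Add 9 hours 17 minutes leg 2 → 4:41 AM UTC (Jan 26).
Add 5 hours and 25 minutes layover in Farhaven → 10:06 AM UTC.
Add 8 hours 50 minutes leg 3 → 6:56 PM UTC.
Add 3 hours and 50 minutes layover in Darwin → 10:46 PM UTC.
Add 12 hours 14 minutes leg 4 → 11:00 AM UTC (Jan 27).
Yangon is UTC+6:30, so local arrival = 11:00 AM + 6:30 = 5:30 PM on Jan 27.

5:30 PM on Jan 27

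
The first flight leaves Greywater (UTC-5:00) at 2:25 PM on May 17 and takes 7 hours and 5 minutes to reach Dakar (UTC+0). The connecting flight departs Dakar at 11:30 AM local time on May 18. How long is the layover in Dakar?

9 hours

Convert departure to UTC: 2:25 PM + 5:00 = 7:25 PM UTC on May 17.
Add 7 hours and 5 minutes flight time → 2:30 AM UTC (May 18).
Dakar is UTC+0, so local arrival is the same: 2:30 AM on May 18.
Layover = 11:30 AM − 2:30 AM = 9 hours.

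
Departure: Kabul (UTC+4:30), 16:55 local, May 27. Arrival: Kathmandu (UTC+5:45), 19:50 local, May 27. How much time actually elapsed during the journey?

1 hour 40 minutes

Departure in UTC: 16:55 − 4:30 = 12:25 on May 27.
Arrival in UTC: 19:50 − 5:45 = 14:05 on May 27.
Elapsed = 14:05 − 12:25 = 1 hour 40 minutes.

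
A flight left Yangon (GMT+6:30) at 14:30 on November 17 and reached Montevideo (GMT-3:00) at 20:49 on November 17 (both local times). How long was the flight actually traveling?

15 hours 49 minutes

Departure in UTC: 14:30 − 6:30 = 08:00 on Nov 17.
Arrival in UTC: 20:49 + 3:00 = 23:49 on Nov 17.
Elapsed = 23:49 − 08:00 = 15 hours 49 minutes.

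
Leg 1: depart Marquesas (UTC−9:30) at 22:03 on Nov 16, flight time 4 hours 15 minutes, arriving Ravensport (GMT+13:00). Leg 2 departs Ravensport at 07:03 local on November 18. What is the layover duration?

Convert departure to UTC: 22:03 + 9:30 = 07:33 UTC on Nov 17.
Add 4 hours and 15 minutes flight time → 11:48 UTC.
Ravensport is UTC+13:00, so local arrival = 11:48 + 13:00 = 00:48 on Nov 18.
Layover = 07:03 − 00:48 = 6 hours 15 minutes.

6 hours 15 minutes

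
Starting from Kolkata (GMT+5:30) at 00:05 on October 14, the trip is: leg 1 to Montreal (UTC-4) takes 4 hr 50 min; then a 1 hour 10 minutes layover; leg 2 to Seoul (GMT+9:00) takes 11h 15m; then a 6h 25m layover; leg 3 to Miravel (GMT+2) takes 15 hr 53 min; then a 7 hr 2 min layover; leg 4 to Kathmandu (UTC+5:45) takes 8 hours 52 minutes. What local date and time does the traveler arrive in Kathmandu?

07:47 on October 16

Convert departure to UTC: 00:05 − 5:30 = 18:35 UTC on Oct 13.
Add 4 hours 50 minutes leg 1 → 23:25 UTC.
Add 1 hour and 10 minutes layover in Montreal → 00:35 UTC (Oct 14).
Add 11 hours and 15 minutes leg 2 → 11:50 UTC.
Add 6 hours and 25 minutes layover in Seoul → 18:15 UTC.
Add 15 hours and 53 minutes leg 3 → 10:08 UTC (Oct 15).
Add 7 hours and 2 minutes layover in Miravel → 17:10 UTC.
Add 8 hours 52 minutes leg 4 → 02:02 UTC (Oct 16).
Kathmandu is UTC+5:45, so local arrival = 02:02 + 5:45 = 07:47 on Oct 16.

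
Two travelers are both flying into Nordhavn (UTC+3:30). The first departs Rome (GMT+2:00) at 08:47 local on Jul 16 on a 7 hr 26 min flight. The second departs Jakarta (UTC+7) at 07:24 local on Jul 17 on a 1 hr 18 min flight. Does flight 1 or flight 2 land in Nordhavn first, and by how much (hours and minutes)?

the first, by 11 hours 29 minutes

Flight 1 in UTC: 08:47 − 2:00 = 06:47 on Jul 16.
+7 hours 26 minutes → arrive 14:13 UTC on Jul 16.
Flight 2 in UTC: 07:24 − 7:00 = 00:24 on Jul 17.
+1 hour 18 minutes → arrive 01:42 UTC on Jul 17.
Flight 1 lands earlier by 11 hours 29 minutes.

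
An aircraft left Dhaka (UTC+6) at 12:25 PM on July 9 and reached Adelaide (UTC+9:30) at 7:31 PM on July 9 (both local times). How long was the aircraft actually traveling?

3 hours 36 minutes

Departure in UTC: 12:25 PM − 6:00 = 6:25 AM on Jul 9.
Arrival in UTC: 7:31 PM − 9:30 = 10:01 AM on Jul 9.
Elapsed = 10:01 AM − 6:25 AM = 3 hours 36 minutes.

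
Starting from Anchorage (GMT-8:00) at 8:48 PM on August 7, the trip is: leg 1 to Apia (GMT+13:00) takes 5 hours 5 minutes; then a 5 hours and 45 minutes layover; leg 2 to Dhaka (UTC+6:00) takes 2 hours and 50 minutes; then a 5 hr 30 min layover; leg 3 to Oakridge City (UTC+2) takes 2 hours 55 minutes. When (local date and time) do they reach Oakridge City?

4:53 AM on August 9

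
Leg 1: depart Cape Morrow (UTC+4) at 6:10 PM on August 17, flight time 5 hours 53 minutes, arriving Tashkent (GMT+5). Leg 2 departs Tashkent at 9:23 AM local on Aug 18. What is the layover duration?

Convert departure to UTC: 6:10 PM − 4:00 = 2:10 PM UTC on Aug 17.
Add 5 hours 53 minutes flight time → 8:03 PM UTC.
Tashkent is UTC+5:00, so local arrival = 8:03 PM + 5:00 = 1:03 AM on Aug 18.
Layover = 9:23 AM − 1:03 AM = 8 hours 20 minutes.

8 hours 20 minutes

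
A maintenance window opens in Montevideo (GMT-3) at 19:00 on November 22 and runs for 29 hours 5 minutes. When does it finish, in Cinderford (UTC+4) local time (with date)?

07:05 on Nov 24

Cinderford is 7:00 ahead of Montevideo.
After 29 hours and 5 minutes it is 00:05 (Nov 24) in Montevideo.
Shift by the zone difference: 00:05 + 7:00 = 07:05 on Nov 24 in Cinderford.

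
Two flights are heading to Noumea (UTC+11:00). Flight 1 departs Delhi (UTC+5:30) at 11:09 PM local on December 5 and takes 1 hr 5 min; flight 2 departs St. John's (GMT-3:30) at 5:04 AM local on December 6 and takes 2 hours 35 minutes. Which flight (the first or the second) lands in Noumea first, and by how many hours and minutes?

the first, by 16 hours 25 minutes

Flight 1 in UTC: 11:09 PM − 5:30 = 5:39 PM on Dec 5.
+1 hour and 5 minutes → arrive 6:44 PM UTC on Dec 5.
Flight 2 in UTC: 5:04 AM + 3:30 = 8:34 AM on Dec 6.
+2 hours 35 minutes → arrive 11:09 AM UTC on Dec 6.
Flight 1 lands earlier by 16 hours 25 minutes.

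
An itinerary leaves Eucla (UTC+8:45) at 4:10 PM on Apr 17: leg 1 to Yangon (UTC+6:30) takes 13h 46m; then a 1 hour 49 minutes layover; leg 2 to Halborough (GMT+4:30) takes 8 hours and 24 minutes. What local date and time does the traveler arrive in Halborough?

Convert departure to UTC: 4:10 PM − 8:45 = 7:25 AM UTC on Apr 17.
Add 13 hours 46 minutes leg 1 → 9:11 PM UTC.
Add 1 hour and 49 minutes layover in Yangon → 11:00 PM UTC.
Add 8 hours 24 minutes leg 2 → 7:24 AM UTC (Apr 18).
Halborough is UTC+4:30, so local arrival = 7:24 AM + 4:30 = 11:54 AM on Apr 18.

11:54 AM on April 18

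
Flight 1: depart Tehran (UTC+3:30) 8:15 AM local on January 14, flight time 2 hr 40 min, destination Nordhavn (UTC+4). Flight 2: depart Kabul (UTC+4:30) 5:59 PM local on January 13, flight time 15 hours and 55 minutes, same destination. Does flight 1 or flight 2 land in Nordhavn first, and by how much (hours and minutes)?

the second, by 2 hours 1 minute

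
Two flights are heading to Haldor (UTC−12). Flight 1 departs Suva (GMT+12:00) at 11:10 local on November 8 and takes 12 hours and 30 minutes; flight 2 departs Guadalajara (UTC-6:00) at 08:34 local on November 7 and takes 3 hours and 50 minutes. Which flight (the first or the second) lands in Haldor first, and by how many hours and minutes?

the second, by 17 hours 16 minutes

Flight 1 in UTC: 11:10 − 12:00 = 23:10 on Nov 7.
+12 hours 30 minutes → arrive 11:40 UTC on Nov 8.
Flight 2 in UTC: 08:34 + 6:00 = 14:34 on Nov 7.
+3 hours 50 minutes → arrive 18:24 UTC on Nov 7.
Flight 2 lands earlier by 17 hours 16 minutes.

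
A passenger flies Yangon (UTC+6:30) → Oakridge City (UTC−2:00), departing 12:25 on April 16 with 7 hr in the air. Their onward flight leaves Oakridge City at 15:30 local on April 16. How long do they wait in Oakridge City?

4 hours 35 minutes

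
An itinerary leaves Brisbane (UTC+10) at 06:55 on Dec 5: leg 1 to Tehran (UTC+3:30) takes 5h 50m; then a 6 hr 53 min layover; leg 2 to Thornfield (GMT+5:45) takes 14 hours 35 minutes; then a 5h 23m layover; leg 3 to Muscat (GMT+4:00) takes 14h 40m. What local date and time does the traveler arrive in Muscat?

00:16 on December 7

Convert departure to UTC: 06:55 − 10:00 = 20:55 UTC on Dec 4.
Add 5 hours and 50 minutes leg 1 → 02:45 UTC (Dec 5).
Add 6 hours and 53 minutes layover in Tehran → 09:38 UTC.
Add 14 hours and 35 minutes leg 2 → 00:13 UTC (Dec 6).
Add 5 hours 23 minutes layover in Thornfield → 05:36 UTC.
Add 14 hours 40 minutes leg 3 → 20:16 UTC.
Muscat is UTC+4:00, so local arrival = 20:16 + 4:00 = 00:16 on Dec 7.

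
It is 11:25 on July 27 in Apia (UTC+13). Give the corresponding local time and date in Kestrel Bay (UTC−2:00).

20:25 on July 26

In UTC: 11:25 − 13:00 = 22:25 on Jul 26.
Kestrel Bay is UTC−2:00: 22:25 − 2:00 = 20:25 on Jul 26.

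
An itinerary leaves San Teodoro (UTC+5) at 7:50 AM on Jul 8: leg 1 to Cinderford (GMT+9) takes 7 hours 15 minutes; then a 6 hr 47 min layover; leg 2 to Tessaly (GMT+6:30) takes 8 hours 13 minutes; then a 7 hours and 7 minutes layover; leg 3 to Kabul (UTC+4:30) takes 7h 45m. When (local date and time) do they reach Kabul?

Convert departure to UTC: 7:50 AM − 5:00 = 2:50 AM UTC on Jul 8.
Add 7 hours 15 minutes leg 1 → 10:05 AM UTC.
Add 6 hours and 47 minutes layover in Cinderford → 4:52 PM UTC.
Add 8 hours 13 minutes leg 2 → 1:05 AM UTC (Jul 9).
Add 7 hours and 7 minutes layover in Tessaly → 8:12 AM UTC.
Add 7 hours 45 minutes leg 3 → 3:57 PM UTC.
Kabul is UTC+4:30, so local arrival = 3:57 PM + 4:30 = 8:27 PM on Jul 9.

8:27 PM on July 9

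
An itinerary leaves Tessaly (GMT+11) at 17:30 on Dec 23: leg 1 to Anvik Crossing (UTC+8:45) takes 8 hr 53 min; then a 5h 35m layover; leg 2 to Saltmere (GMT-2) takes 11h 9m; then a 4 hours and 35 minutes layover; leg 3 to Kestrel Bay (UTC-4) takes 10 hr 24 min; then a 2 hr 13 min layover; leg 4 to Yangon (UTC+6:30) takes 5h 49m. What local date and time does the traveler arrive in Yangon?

13:38 on December 25

Convert departure to UTC: 17:30 − 11:00 = 06:30 UTC on Dec 23.
Add 8 hours and 53 minutes leg 1 → 15:23 UTC.
Add 5 hours 35 minutes layover in Anvik Crossing → 20:58 UTC.
Add 11 hours and 9 minutes leg 2 → 08:07 UTC (Dec 24).
Add 4 hours and 35 minutes layover in Saltmere → 12:42 UTC.
Add 10 hours and 24 minutes leg 3 → 23:06 UTC.
Add 2 hours and 13 minutes layover in Kestrel Bay → 01:19 UTC (Dec 25).
Add 5 hours 49 minutes leg 4 → 07:08 UTC.
Yangon is UTC+6:30, so local arrival = 07:08 + 6:30 = 13:38 on Dec 25.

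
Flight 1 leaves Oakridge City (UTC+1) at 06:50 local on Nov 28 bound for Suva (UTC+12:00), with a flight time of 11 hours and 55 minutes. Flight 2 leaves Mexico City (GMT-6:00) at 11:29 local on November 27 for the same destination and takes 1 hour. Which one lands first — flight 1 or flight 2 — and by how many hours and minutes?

the second, by 23 hours 16 minutes

Flight 1 in UTC: 06:50 − 1:00 = 05:50 on Nov 28.
+11 hours and 55 minutes → arrive 17:45 UTC on Nov 28.
Flight 2 in UTC: 11:29 + 6:00 = 17:29 on Nov 27.
+1 hour → arrive 18:29 UTC on Nov 27.
Flight 2 lands earlier by 23 hours 16 minutes.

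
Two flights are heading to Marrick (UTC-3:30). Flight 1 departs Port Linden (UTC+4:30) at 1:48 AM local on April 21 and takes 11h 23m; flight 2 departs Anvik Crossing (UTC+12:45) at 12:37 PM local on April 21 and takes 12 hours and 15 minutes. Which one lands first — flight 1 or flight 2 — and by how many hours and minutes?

Flight 1 in UTC: 1:48 AM − 4:30 = 9:18 PM on Apr 20.
+11 hours 23 minutes → arrive 8:41 AM UTC on Apr 21.
Flight 2 in UTC: 12:37 PM − 12:45 = 11:52 PM on Apr 20.
+12 hours and 15 minutes → arrive 12:07 PM UTC on Apr 21.
Flight 1 lands earlier by 3 hours 26 minutes.

the first, by 3 hours 26 minutes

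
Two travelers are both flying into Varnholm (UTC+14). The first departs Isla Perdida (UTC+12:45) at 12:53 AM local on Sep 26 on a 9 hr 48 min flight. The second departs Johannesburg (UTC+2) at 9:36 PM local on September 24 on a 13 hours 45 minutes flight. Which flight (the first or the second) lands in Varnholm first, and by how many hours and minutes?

the second, by 12 hours 35 minutes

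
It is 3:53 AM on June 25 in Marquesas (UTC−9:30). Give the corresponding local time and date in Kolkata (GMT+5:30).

Kolkata is 15:00 ahead of Marquesas.
Shift by the zone difference: 3:53 AM + 15:00 = 6:53 PM on Jun 25 in Kolkata.

6:53 PM on Jun 25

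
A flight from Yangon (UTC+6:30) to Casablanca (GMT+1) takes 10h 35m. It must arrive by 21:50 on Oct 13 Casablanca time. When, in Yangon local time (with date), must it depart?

Target arrival in UTC: 21:50 − 1:00 = 20:50 on Oct 13.
Subtract 10 hours and 35 minutes → departure 10:15 UTC on Oct 13.
Yangon is UTC+6:30: 10:15 + 6:30 = 16:45 on Oct 13.

16:45 on Oct 13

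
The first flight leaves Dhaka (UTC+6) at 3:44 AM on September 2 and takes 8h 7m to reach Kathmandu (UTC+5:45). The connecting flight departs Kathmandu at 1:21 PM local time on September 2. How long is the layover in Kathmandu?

Convert departure to UTC: 3:44 AM − 6:00 = 9:44 PM UTC on Sep 1.
Add 8 hours 7 minutes flight time → 5:51 AM UTC (Sep 2).
Kathmandu is UTC+5:45, so local arrival = 5:51 AM + 5:45 = 11:36 AM on Sep 2.
Layover = 1:21 PM − 11:36 AM = 1 hour 45 minutes.

1 hour 45 minutes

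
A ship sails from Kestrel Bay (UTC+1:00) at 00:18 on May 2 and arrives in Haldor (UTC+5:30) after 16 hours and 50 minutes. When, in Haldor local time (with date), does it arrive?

21:38 on May 2

Convert departure to UTC: 00:18 − 1:00 = 23:18 UTC on May 1.
Add 16 hours and 50 minutes travel time → 16:08 UTC (May 2).
Haldor is UTC+5:30, so local arrival = 16:08 + 5:30 = 21:38 on May 2.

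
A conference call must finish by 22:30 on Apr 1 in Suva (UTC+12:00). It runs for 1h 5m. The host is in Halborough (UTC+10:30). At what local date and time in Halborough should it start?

19:55 on April 1

Target end time in UTC: 22:30 − 12:00 = 10:30 on Apr 1.
Subtract 1 hour 5 minutes → start 09:25 UTC on Apr 1.
Halborough is UTC+10:30: 09:25 + 10:30 = 19:55 on Apr 1.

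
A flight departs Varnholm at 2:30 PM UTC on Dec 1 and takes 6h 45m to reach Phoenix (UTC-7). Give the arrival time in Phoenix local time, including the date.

2:15 PM on Dec 1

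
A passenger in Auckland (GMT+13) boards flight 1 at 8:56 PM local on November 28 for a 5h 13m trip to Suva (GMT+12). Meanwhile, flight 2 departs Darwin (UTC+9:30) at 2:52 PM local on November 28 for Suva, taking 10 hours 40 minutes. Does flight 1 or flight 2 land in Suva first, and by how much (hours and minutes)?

Flight 1 in UTC: 8:56 PM − 13:00 = 7:56 AM on Nov 28.
+5 hours 13 minutes → arrive 1:09 PM UTC on Nov 28.
Flight 2 in UTC: 2:52 PM − 9:30 = 5:22 AM on Nov 28.
+10 hours and 40 minutes → arrive 4:02 PM UTC on Nov 28.
Flight 1 lands earlier by 2 hours 53 minutes.

the first, by 2 hours 53 minutes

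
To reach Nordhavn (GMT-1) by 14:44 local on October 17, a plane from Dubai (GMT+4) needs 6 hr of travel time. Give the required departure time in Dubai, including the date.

Target arrival in UTC: 14:44 + 1:00 = 15:44 on Oct 17.
Subtract 6 hours → departure 09:44 UTC on Oct 17.
Dubai is UTC+4:00: 09:44 + 4:00 = 13:44 on Oct 17.

13:44 on Oct 17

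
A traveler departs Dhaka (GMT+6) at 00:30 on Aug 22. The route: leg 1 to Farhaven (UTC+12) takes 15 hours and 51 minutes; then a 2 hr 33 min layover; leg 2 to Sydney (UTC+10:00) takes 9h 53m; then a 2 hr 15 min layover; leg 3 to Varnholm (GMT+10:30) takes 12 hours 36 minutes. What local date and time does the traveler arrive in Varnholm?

00:08 on Aug 24

Convert departure to UTC: 00:30 − 6:00 = 18:30 UTC on Aug 21.
Add 15 hours 51 minutes leg 1 → 10:21 UTC (Aug 22).
Add 2 hours 33 minutes layover in Farhaven → 12:54 UTC.
Add 9 hours 53 minutes leg 2 → 22:47 UTC.
Add 2 hours 15 minutes layover in Sydney → 01:02 UTC (Aug 23).
Add 12 hours 36 minutes leg 3 → 13:38 UTC.
Varnholm is UTC+10:30, so local arrival = 13:38 + 10:30 = 00:08 on Aug 24.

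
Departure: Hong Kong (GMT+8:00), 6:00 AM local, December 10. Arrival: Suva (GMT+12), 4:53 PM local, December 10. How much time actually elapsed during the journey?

Departure in UTC: 6:00 AM − 8:00 = 10:00 PM on Dec 9.
Arrival in UTC: 4:53 PM − 12:00 = 4:53 AM on Dec 10.
Elapsed = 4:53 AM − 10:00 PM (+1 day) = 6 hours 53 minutes.

6 hours 53 minutes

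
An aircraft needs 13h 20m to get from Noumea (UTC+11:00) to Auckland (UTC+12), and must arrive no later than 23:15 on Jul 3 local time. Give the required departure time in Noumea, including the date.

08:55 on July 3

Target arrival in UTC: 23:15 − 12:00 = 11:15 on Jul 3.
Subtract 13 hours 20 minutes → departure 21:55 UTC on Jul 2.
Noumea is UTC+11:00: 21:55 + 11:00 = 08:55 on Jul 3.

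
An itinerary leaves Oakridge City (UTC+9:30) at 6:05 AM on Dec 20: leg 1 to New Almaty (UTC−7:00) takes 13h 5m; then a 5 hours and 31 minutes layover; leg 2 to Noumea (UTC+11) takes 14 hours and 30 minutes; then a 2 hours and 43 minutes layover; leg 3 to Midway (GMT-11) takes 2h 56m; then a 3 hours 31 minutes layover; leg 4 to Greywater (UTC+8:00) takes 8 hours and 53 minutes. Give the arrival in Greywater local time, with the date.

7:44 AM on December 22

Convert departure to UTC: 6:05 AM − 9:30 = 8:35 PM UTC on Dec 19.
Add 13 hours and 5 minutes leg 1 → 9:40 AM UTC (Dec 20).
Add 5 hours and 31 minutes layover in New Almaty → 3:11 PM UTC.
Add 14 hours and 30 minutes leg 2 → 5:41 AM UTC (Dec 21).
Add 2 hours 43 minutes layover in Noumea → 8:24 AM UTC.
Add 2 hours 56 minutes leg 3 → 11:20 AM UTC.
Add 3 hours 31 minutes layover in Midway → 2:51 PM UTC.
Add 8 hours and 53 minutes leg 4 → 11:44 PM UTC.
Greywater is UTC+8:00, so local arrival = 11:44 PM + 8:00 = 7:44 AM on Dec 22.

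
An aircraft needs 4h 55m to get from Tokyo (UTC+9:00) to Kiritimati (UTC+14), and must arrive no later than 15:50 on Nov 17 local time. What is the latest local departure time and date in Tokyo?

05:55 on November 17

Target arrival in UTC: 15:50 − 14:00 = 01:50 on Nov 17.
Subtract 4 hours 55 minutes → departure 20:55 UTC on Nov 16.
Tokyo is UTC+9:00: 20:55 + 9:00 = 05:55 on Nov 17.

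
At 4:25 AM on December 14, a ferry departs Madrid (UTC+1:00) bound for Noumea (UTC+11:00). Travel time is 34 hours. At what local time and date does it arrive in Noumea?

Noumea is 10:00 ahead of Madrid.
After 34 hours it is 2:25 PM (Dec 15) in Madrid.
Shift by the zone difference: 2:25 PM + 10:00 = 12:25 AM on Dec 16 in Noumea.

12:25 AM on December 16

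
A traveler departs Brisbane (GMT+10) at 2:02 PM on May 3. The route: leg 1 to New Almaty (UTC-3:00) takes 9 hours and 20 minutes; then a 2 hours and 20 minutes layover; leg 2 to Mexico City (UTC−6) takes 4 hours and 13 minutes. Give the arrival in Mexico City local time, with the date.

1:55 PM on May 3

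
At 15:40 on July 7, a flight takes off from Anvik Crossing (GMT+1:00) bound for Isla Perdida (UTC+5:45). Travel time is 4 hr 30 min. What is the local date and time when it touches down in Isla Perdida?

Convert departure to UTC: 15:40 − 1:00 = 14:40 UTC on Jul 7.
Add 4 hours and 30 minutes travel time → 19:10 UTC.
Isla Perdida is UTC+5:45, so local arrival = 19:10 + 5:45 = 00:55 on Jul 8.

00:55 on July 8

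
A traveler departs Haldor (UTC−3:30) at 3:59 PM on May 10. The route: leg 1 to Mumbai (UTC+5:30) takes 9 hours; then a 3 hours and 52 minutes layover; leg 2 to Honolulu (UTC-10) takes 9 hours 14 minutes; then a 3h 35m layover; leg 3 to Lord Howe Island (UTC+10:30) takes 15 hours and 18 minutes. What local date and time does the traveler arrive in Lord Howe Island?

10:58 PM on May 12

Convert departure to UTC: 3:59 PM + 3:30 = 7:29 PM UTC on May 10.
Add 9 hours leg 1 → 4:29 AM UTC (May 11).
Add 3 hours 52 minutes layover in Mumbai → 8:21 AM UTC.
Add 9 hours 14 minutes leg 2 → 5:35 PM UTC.
Add 3 hours 35 minutes layover in Honolulu → 9:10 PM UTC.
Add 15 hours and 18 minutes leg 3 → 12:28 PM UTC (May 12).
Lord Howe Island is UTC+10:30, so local arrival = 12:28 PM + 10:30 = 10:58 PM on May 12.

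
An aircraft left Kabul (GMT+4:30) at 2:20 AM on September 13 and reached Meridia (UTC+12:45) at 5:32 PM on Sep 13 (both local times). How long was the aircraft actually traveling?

Departure in UTC: 2:20 AM − 4:30 = 9:50 PM on Sep 12.
Arrival in UTC: 5:32 PM − 12:45 = 4:47 AM on Sep 13.
Elapsed = 4:47 AM − 9:50 PM (+1 day) = 6 hours 57 minutes.

6 hours 57 minutes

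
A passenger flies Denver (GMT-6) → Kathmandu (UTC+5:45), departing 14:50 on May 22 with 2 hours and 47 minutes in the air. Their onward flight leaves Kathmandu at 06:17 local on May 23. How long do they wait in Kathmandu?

55 minutes

Convert departure to UTC: 14:50 + 6:00 = 20:50 UTC on May 22.
Add 2 hours 47 minutes flight time → 23:37 UTC.
Kathmandu is UTC+5:45, so local arrival = 23:37 + 5:45 = 05:22 on May 23.
Layover = 06:17 − 05:22 = 55 minutes.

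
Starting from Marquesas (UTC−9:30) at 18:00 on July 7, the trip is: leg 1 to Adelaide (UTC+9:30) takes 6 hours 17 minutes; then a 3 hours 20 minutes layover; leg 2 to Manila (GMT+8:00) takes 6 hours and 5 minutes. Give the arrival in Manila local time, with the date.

03:12 on July 9

Convert departure to UTC: 18:00 + 9:30 = 03:30 UTC on Jul 8.
Add 6 hours and 17 minutes leg 1 → 09:47 UTC.
Add 3 hours and 20 minutes layover in Adelaide → 13:07 UTC.
Add 6 hours and 5 minutes leg 2 → 19:12 UTC.
Manila is UTC+8:00, so local arrival = 19:12 + 8:00 = 03:12 on Jul 9.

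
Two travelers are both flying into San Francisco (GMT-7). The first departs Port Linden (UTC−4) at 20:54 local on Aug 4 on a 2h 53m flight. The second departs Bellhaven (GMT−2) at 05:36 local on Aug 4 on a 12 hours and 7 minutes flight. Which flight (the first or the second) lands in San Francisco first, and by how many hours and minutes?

the second, by 8 hours 4 minutes

Flight 1 in UTC: 20:54 + 4:00 = 00:54 on Aug 5.
+2 hours 53 minutes → arrive 03:47 UTC on Aug 5.
Flight 2 in UTC: 05:36 + 2:00 = 07:36 on Aug 4.
+12 hours and 7 minutes → arrive 19:43 UTC on Aug 4.
Flight 2 lands earlier by 8 hours 4 minutes.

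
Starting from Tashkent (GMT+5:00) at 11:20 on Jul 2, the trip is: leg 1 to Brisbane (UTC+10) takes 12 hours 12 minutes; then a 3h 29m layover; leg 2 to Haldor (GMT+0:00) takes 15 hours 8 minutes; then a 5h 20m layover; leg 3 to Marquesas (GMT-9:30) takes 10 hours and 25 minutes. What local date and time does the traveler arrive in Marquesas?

19:24 on July 3

Convert departure to UTC: 11:20 − 5:00 = 06:20 UTC on Jul 2.
Add 12 hours 12 minutes leg 1 → 18:32 UTC.
Add 3 hours 29 minutes layover in Brisbane → 22:01 UTC.
Add 15 hours and 8 minutes leg 2 → 13:09 UTC (Jul 3).
Add 5 hours 20 minutes layover in Haldor → 18:29 UTC.
Add 10 hours and 25 minutes leg 3 → 04:54 UTC (Jul 4).
Marquesas is UTC−9:30, so local arrival = 04:54 − 9:30 = 19:24 on Jul 3.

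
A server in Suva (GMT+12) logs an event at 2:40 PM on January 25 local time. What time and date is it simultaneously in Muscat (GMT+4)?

6:40 AM on January 25

In UTC: 2:40 PM − 12:00 = 2:40 AM on Jan 25.
Muscat is UTC+4:00: 2:40 AM + 4:00 = 6:40 AM on Jan 25.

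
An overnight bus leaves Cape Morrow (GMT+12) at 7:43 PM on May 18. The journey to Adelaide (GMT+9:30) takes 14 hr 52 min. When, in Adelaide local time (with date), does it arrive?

Convert departure to UTC: 7:43 PM − 12:00 = 7:43 AM UTC on May 18.
Add 14 hours 52 minutes travel time → 10:35 PM UTC.
Adelaide is UTC+9:30, so local arrival = 10:35 PM + 9:30 = 8:05 AM on May 19.

8:05 AM on May 19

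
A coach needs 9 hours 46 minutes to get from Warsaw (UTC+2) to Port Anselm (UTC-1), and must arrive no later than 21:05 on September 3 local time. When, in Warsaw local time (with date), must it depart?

Target arrival in UTC: 21:05 + 1:00 = 22:05 on Sep 3.
Subtract 9 hours 46 minutes → departure 12:19 UTC on Sep 3.
Warsaw is UTC+2:00: 12:19 + 2:00 = 14:19 on Sep 3.

14:19 on September 3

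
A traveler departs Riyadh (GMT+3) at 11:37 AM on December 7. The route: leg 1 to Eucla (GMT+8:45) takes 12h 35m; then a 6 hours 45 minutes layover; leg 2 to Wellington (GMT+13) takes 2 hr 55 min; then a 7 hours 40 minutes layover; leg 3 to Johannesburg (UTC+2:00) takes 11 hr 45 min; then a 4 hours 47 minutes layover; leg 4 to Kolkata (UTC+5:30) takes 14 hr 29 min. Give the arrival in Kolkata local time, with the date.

3:03 AM on December 10

Convert departure to UTC: 11:37 AM − 3:00 = 8:37 AM UTC on Dec 7.
Add 12 hours and 35 minutes leg 1 → 9:12 PM UTC.
Add 6 hours 45 minutes layover in Eucla → 3:57 AM UTC (Dec 8).
Add 2 hours 55 minutes leg 2 → 6:52 AM UTC.
Add 7 hours 40 minutes layover in Wellington → 2:32 PM UTC.
Add 11 hours and 45 minutes leg 3 → 2:17 AM UTC (Dec 9).
Add 4 hours and 47 minutes layover in Johannesburg → 7:04 AM UTC.
Add 14 hours 29 minutes leg 4 → 9:33 PM UTC.
Kolkata is UTC+5:30, so local arrival = 9:33 PM + 5:30 = 3:03 AM on Dec 10.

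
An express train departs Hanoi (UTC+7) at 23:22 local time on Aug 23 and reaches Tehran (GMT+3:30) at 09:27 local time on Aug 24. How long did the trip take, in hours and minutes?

13 hours 35 minutes

Departure in UTC: 23:22 − 7:00 = 16:22 on Aug 23.
Arrival in UTC: 09:27 − 3:30 = 05:57 on Aug 24.
Elapsed = 05:57 − 16:22 (+1 day) = 13 hours 35 minutes.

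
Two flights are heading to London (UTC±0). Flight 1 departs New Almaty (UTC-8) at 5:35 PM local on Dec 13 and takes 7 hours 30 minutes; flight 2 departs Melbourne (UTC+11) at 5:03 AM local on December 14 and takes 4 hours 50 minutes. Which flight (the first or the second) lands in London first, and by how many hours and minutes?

Flight 1 in UTC: 5:35 PM + 8:00 = 1:35 AM on Dec 14.
+7 hours 30 minutes → arrive 9:05 AM UTC on Dec 14.
Flight 2 in UTC: 5:03 AM − 11:00 = 6:03 PM on Dec 13.
+4 hours 50 minutes → arrive 10:53 PM UTC on Dec 13.
Flight 2 lands earlier by 10 hours 12 minutes.

the second, by 10 hours 12 minutes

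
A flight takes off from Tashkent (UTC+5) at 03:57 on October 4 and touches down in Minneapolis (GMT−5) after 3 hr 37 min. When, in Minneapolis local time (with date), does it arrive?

21:34 on Oct 3

Convert departure to UTC: 03:57 − 5:00 = 22:57 UTC on Oct 3.
Add 3 hours and 37 minutes travel time → 02:34 UTC (Oct 4).
Minneapolis is UTC−5:00, so local arrival = 02:34 − 5:00 = 21:34 on Oct 3.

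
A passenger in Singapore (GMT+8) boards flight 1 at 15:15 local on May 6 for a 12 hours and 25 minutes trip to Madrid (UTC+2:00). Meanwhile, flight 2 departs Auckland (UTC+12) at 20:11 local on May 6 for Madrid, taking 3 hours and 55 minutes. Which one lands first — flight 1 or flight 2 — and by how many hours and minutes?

Flight 1 in UTC: 15:15 − 8:00 = 07:15 on May 6.
+12 hours 25 minutes → arrive 19:40 UTC on May 6.
Flight 2 in UTC: 20:11 − 12:00 = 08:11 on May 6.
+3 hours 55 minutes → arrive 12:06 UTC on May 6.
Flight 2 lands earlier by 7 hours 34 minutes.

the second, by 7 hours 34 minutes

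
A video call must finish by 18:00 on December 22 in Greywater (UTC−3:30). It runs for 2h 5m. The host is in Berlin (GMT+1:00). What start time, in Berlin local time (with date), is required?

Target end time in UTC: 18:00 + 3:30 = 21:30 on Dec 22.
Subtract 2 hours 5 minutes → start 19:25 UTC on Dec 22.
Berlin is UTC+1:00: 19:25 + 1:00 = 20:25 on Dec 22.

20:25 on December 22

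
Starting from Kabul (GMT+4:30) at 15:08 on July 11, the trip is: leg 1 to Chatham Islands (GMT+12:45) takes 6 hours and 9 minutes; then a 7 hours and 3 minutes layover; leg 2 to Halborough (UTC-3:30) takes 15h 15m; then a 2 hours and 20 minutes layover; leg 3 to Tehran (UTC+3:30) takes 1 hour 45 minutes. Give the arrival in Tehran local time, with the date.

Convert departure to UTC: 15:08 − 4:30 = 10:38 UTC on Jul 11.
Add 6 hours 9 minutes leg 1 → 16:47 UTC.
Add 7 hours 3 minutes layover in Chatham Islands → 23:50 UTC.
Add 15 hours and 15 minutes leg 2 → 15:05 UTC (Jul 12).
Add 2 hours and 20 minutes layover in Halborough → 17:25 UTC.
Add 1 hour 45 minutes leg 3 → 19:10 UTC.
Tehran is UTC+3:30, so local arrival = 19:10 + 3:30 = 22:40 on Jul 12.

22:40 on July 12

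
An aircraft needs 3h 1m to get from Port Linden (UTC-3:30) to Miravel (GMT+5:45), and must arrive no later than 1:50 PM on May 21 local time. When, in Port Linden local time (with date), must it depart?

Target arrival in UTC: 1:50 PM − 5:45 = 8:05 AM on May 21.
Subtract 3 hours 1 minute → departure 5:04 AM UTC on May 21.
Port Linden is UTC−3:30: 5:04 AM − 3:30 = 1:34 AM on May 21.

1:34 AM on May 21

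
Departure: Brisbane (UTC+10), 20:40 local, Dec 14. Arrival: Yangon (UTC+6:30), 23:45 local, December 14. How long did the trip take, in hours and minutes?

Departure in UTC: 20:40 − 10:00 = 10:40 on Dec 14.
Arrival in UTC: 23:45 − 6:30 = 17:15 on Dec 14.
Elapsed = 17:15 − 10:40 = 6 hours 35 minutes.

6 hours 35 minutes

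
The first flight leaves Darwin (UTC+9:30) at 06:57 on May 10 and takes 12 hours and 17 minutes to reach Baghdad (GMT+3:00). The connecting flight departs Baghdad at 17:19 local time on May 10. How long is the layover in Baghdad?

4 hours 35 minutes

Convert departure to UTC: 06:57 − 9:30 = 21:27 UTC on May 9.
Add 12 hours 17 minutes flight time → 09:44 UTC (May 10).
Baghdad is UTC+3:00, so local arrival = 09:44 + 3:00 = 12:44 on May 10.
Layover = 17:19 − 12:44 = 4 hours 35 minutes.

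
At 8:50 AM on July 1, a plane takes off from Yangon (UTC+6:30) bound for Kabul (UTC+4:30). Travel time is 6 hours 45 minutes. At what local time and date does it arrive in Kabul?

1:35 PM on Jul 1

Convert departure to UTC: 8:50 AM − 6:30 = 2:20 AM UTC on Jul 1.
Add 6 hours 45 minutes travel time → 9:05 AM UTC.
Kabul is UTC+4:30, so local arrival = 9:05 AM + 4:30 = 1:35 PM on Jul 1.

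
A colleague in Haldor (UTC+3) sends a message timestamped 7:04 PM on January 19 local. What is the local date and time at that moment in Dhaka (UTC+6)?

10:04 PM on January 19

Dhaka is 3:00 ahead of Haldor.
Shift by the zone difference: 7:04 PM + 3:00 = 10:04 PM on Jan 19 in Dhaka.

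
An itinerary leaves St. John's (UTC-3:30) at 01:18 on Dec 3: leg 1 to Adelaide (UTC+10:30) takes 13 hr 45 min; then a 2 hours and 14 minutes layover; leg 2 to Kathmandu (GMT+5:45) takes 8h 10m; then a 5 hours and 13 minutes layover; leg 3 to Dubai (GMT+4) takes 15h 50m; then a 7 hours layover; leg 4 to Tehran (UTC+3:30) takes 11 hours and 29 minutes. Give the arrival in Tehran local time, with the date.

Convert departure to UTC: 01:18 + 3:30 = 04:48 UTC on Dec 3.
Add 13 hours 45 minutes leg 1 → 18:33 UTC.
Add 2 hours 14 minutes layover in Adelaide → 20:47 UTC.
Add 8 hours 10 minutes leg 2 → 04:57 UTC (Dec 4).
Add 5 hours 13 minutes layover in Kathmandu → 10:10 UTC.
Add 15 hours 50 minutes leg 3 → 02:00 UTC (Dec 5).
Add 7 hours layover in Dubai → 09:00 UTC.
Add 11 hours and 29 minutes leg 4 → 20:29 UTC.
Tehran is UTC+3:30, so local arrival = 20:29 + 3:30 = 23:59 on Dec 5.

23:59 on December 5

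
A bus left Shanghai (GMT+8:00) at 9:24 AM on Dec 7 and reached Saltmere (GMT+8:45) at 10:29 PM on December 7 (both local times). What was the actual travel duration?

12 hours 20 minutes

Saltmere is 0:45 ahead of Shanghai.
Clock-face elapsed time (ignoring zones) is 13 hours 5 minutes.
Actual elapsed = 13 hours 5 minutes − 0:45 = 12 hours 20 minutes.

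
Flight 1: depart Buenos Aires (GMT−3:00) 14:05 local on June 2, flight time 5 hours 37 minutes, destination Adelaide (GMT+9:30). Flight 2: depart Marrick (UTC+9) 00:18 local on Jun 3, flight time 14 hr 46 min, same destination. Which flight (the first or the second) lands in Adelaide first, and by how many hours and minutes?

Flight 1 in UTC: 14:05 + 3:00 = 17:05 on Jun 2.
+5 hours 37 minutes → arrive 22:42 UTC on Jun 2.
Flight 2 in UTC: 00:18 − 9:00 = 15:18 on Jun 2.
+14 hours and 46 minutes → arrive 06:04 UTC on Jun 3.
Flight 1 lands earlier by 7 hours 22 minutes.

the first, by 7 hours 22 minutes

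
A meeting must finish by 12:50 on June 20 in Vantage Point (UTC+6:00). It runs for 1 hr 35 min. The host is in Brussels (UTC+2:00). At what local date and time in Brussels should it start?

07:15 on June 20

Target end time in UTC: 12:50 − 6:00 = 06:50 on Jun 20.
Subtract 1 hour 35 minutes → start 05:15 UTC on Jun 20.
Brussels is UTC+2:00: 05:15 + 2:00 = 07:15 on Jun 20.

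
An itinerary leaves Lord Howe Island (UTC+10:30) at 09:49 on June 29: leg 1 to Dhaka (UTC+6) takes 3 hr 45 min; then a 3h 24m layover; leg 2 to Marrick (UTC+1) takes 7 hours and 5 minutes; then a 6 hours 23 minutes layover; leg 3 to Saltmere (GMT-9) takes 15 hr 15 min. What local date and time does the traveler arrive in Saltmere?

02:11 on June 30

Convert departure to UTC: 09:49 − 10:30 = 23:19 UTC on Jun 28.
Add 3 hours 45 minutes leg 1 → 03:04 UTC (Jun 29).
Add 3 hours and 24 minutes layover in Dhaka → 06:28 UTC.
Add 7 hours and 5 minutes leg 2 → 13:33 UTC.
Add 6 hours and 23 minutes layover in Marrick → 19:56 UTC.
Add 15 hours 15 minutes leg 3 → 11:11 UTC (Jun 30).
Saltmere is UTC−9:00, so local arrival = 11:11 − 9:00 = 02:11 on Jun 30.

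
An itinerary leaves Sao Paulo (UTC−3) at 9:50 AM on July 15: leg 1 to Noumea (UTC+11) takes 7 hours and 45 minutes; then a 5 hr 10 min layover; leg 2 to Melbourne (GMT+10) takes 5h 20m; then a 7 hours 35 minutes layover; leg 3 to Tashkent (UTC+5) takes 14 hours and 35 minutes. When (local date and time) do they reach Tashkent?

Convert departure to UTC: 9:50 AM + 3:00 = 12:50 PM UTC on Jul 15.
Add 7 hours 45 minutes leg 1 → 8:35 PM UTC.
Add 5 hours 10 minutes layover in Noumea → 1:45 AM UTC (Jul 16).
Add 5 hours 20 minutes leg 2 → 7:05 AM UTC.
Add 7 hours and 35 minutes layover in Melbourne → 2:40 PM UTC.
Add 14 hours 35 minutes leg 3 → 5:15 AM UTC (Jul 17).
Tashkent is UTC+5:00, so local arrival = 5:15 AM + 5:00 = 10:15 AM on Jul 17.

10:15 AM on July 17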